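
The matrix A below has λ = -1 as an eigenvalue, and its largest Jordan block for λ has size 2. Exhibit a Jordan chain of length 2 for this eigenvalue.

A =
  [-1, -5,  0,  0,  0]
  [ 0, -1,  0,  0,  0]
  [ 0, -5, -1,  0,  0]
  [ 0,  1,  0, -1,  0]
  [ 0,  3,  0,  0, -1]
A Jordan chain for λ = -1 of length 2:
v_1 = (-5, 0, -5, 1, 3)ᵀ
v_2 = (0, 1, 0, 0, 0)ᵀ

Let N = A − (-1)·I. We want v_2 with N^2 v_2 = 0 but N^1 v_2 ≠ 0; then v_{j-1} := N · v_j for j = 2, …, 2.

Pick v_2 = (0, 1, 0, 0, 0)ᵀ.
Then v_1 = N · v_2 = (-5, 0, -5, 1, 3)ᵀ.

Sanity check: (A − (-1)·I) v_1 = (0, 0, 0, 0, 0)ᵀ = 0. ✓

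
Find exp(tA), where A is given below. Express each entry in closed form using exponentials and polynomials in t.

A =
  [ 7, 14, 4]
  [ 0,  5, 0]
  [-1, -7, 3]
e^{tA} =
  [2*t*exp(5*t) + exp(5*t), 14*t*exp(5*t), 4*t*exp(5*t)]
  [0, exp(5*t), 0]
  [-t*exp(5*t), -7*t*exp(5*t), -2*t*exp(5*t) + exp(5*t)]

Strategy: write A = P · J · P⁻¹ where J is a Jordan canonical form, so e^{tA} = P · e^{tJ} · P⁻¹, and e^{tJ} can be computed block-by-block.

A has Jordan form
J =
  [5, 1, 0]
  [0, 5, 0]
  [0, 0, 5]
(up to reordering of blocks).

Per-block formulas:
  For a 1×1 block at λ = 5: exp(t · [5]) = [e^(5t)].
  For a 2×2 Jordan block J_2(5): exp(t · J_2(5)) = e^(5t)·(I + t·N), where N is the 2×2 nilpotent shift.

After assembling e^{tJ} and conjugating by P, we get:

e^{tA} =
  [2*t*exp(5*t) + exp(5*t), 14*t*exp(5*t), 4*t*exp(5*t)]
  [0, exp(5*t), 0]
  [-t*exp(5*t), -7*t*exp(5*t), -2*t*exp(5*t) + exp(5*t)]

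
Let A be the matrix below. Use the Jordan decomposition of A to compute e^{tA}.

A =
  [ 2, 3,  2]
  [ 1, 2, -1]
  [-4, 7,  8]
e^{tA} =
  [-t^2*exp(4*t)/2 - 2*t*exp(4*t) + exp(4*t), t^2*exp(4*t) + 3*t*exp(4*t), t^2*exp(4*t)/2 + 2*t*exp(4*t)]
  [t*exp(4*t), -2*t*exp(4*t) + exp(4*t), -t*exp(4*t)]
  [-t^2*exp(4*t)/2 - 4*t*exp(4*t), t^2*exp(4*t) + 7*t*exp(4*t), t^2*exp(4*t)/2 + 4*t*exp(4*t) + exp(4*t)]

Strategy: write A = P · J · P⁻¹ where J is a Jordan canonical form, so e^{tA} = P · e^{tJ} · P⁻¹, and e^{tJ} can be computed block-by-block.

A has Jordan form
J =
  [4, 1, 0]
  [0, 4, 1]
  [0, 0, 4]
(up to reordering of blocks).

Per-block formulas:
  For a 3×3 Jordan block J_3(4): exp(t · J_3(4)) = e^(4t)·(I + t·N + (t^2/2)·N^2), where N is the 3×3 nilpotent shift.

After assembling e^{tJ} and conjugating by P, we get:

e^{tA} =
  [-t^2*exp(4*t)/2 - 2*t*exp(4*t) + exp(4*t), t^2*exp(4*t) + 3*t*exp(4*t), t^2*exp(4*t)/2 + 2*t*exp(4*t)]
  [t*exp(4*t), -2*t*exp(4*t) + exp(4*t), -t*exp(4*t)]
  [-t^2*exp(4*t)/2 - 4*t*exp(4*t), t^2*exp(4*t) + 7*t*exp(4*t), t^2*exp(4*t)/2 + 4*t*exp(4*t) + exp(4*t)]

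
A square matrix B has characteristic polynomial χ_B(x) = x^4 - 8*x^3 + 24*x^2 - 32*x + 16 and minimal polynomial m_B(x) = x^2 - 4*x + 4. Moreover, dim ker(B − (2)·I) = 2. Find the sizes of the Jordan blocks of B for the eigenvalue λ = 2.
Block sizes for λ = 2: [2, 2]

Step 1 — from the characteristic polynomial, algebraic multiplicity of λ = 2 is 4. From dim ker(B − (2)·I) = 2, there are exactly 2 Jordan blocks for λ = 2.
Step 2 — from the minimal polynomial, the factor (x − 2)^2 tells us the largest block for λ = 2 has size 2.
Step 3 — with total size 4, 2 blocks, and largest block 2, the block sizes (in nonincreasing order) are [2, 2].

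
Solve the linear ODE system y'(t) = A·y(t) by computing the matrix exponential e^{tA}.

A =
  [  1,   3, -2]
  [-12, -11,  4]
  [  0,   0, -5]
e^{tA} =
  [6*t*exp(-5*t) + exp(-5*t), 3*t*exp(-5*t), -2*t*exp(-5*t)]
  [-12*t*exp(-5*t), -6*t*exp(-5*t) + exp(-5*t), 4*t*exp(-5*t)]
  [0, 0, exp(-5*t)]

Strategy: write A = P · J · P⁻¹ where J is a Jordan canonical form, so e^{tA} = P · e^{tJ} · P⁻¹, and e^{tJ} can be computed block-by-block.

A has Jordan form
J =
  [-5,  1,  0]
  [ 0, -5,  0]
  [ 0,  0, -5]
(up to reordering of blocks).

Per-block formulas:
  For a 2×2 Jordan block J_2(-5): exp(t · J_2(-5)) = e^(-5t)·(I + t·N), where N is the 2×2 nilpotent shift.
  For a 1×1 block at λ = -5: exp(t · [-5]) = [e^(-5t)].

After assembling e^{tJ} and conjugating by P, we get:

e^{tA} =
  [6*t*exp(-5*t) + exp(-5*t), 3*t*exp(-5*t), -2*t*exp(-5*t)]
  [-12*t*exp(-5*t), -6*t*exp(-5*t) + exp(-5*t), 4*t*exp(-5*t)]
  [0, 0, exp(-5*t)]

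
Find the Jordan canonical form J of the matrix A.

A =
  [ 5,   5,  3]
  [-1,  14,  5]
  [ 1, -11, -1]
J_3(6)

The characteristic polynomial is
  det(x·I − A) = x^3 - 18*x^2 + 108*x - 216 = (x - 6)^3

Eigenvalues and multiplicities (the geometric multiplicity of λ is n − rank(A − λI), which equals the number of Jordan blocks for λ):
  λ = 6: algebraic multiplicity = 3, geometric multiplicity = 1

Determining the block sizes for each eigenvalue:
  λ = 6: one block (gm = 1), so the single block has size am = 3 → block sizes [3]

Assembling the blocks gives a Jordan form
J =
  [6, 1, 0]
  [0, 6, 1]
  [0, 0, 6]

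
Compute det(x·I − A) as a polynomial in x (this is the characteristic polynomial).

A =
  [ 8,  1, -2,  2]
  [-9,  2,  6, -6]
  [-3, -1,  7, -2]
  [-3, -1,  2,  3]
x^4 - 20*x^3 + 150*x^2 - 500*x + 625

Expanding det(x·I − A) (e.g. by cofactor expansion or by noting that A is similar to its Jordan form J, which has the same characteristic polynomial as A) gives
  χ_A(x) = x^4 - 20*x^3 + 150*x^2 - 500*x + 625
which factors as (x - 5)^4. The eigenvalues (with algebraic multiplicities) are λ = 5 with multiplicity 4.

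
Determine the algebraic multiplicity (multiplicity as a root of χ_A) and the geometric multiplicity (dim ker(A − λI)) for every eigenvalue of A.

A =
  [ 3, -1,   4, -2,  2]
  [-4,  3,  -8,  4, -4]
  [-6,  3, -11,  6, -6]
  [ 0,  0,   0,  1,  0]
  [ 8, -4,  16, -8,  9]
λ = 1: alg = 5, geom = 4

Step 1 — factor the characteristic polynomial to read off the algebraic multiplicities:
  χ_A(x) = (x - 1)^5

Step 2 — compute geometric multiplicities via the rank-nullity identity g(λ) = n − rank(A − λI):
  rank(A − (1)·I) = 1, so dim ker(A − (1)·I) = n − 1 = 4

Summary:
  λ = 1: algebraic multiplicity = 5, geometric multiplicity = 4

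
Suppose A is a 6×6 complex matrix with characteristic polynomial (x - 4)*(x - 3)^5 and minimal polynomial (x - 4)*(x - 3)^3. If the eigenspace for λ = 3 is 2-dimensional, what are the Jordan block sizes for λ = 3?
Block sizes for λ = 3: [3, 2]

Step 1 — from the characteristic polynomial, algebraic multiplicity of λ = 3 is 5. From dim ker(A − (3)·I) = 2, there are exactly 2 Jordan blocks for λ = 3.
Step 2 — from the minimal polynomial, the factor (x − 3)^3 tells us the largest block for λ = 3 has size 3.
Step 3 — with total size 5, 2 blocks, and largest block 3, the block sizes (in nonincreasing order) are [3, 2].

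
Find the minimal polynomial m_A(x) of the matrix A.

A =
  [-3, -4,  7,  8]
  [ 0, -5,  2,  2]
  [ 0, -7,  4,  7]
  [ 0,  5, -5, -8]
x^3 + 9*x^2 + 27*x + 27

The characteristic polynomial is χ_A(x) = (x + 3)^4, so the eigenvalues are known. The minimal polynomial is
  m_A(x) = Π_λ (x − λ)^{k_λ}
where k_λ is the size of the *largest* Jordan block for λ (equivalently, the smallest k with (A − λI)^k v = 0 for every generalised eigenvector v of λ).

  λ = -3: largest Jordan block has size 3, contributing (x + 3)^3

So m_A(x) = (x + 3)^3 = x^3 + 9*x^2 + 27*x + 27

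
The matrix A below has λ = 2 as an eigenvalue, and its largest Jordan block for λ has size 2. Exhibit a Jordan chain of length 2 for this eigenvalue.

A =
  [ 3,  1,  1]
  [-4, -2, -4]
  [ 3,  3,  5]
A Jordan chain for λ = 2 of length 2:
v_1 = (1, -4, 3)ᵀ
v_2 = (1, 0, 0)ᵀ

Let N = A − (2)·I. We want v_2 with N^2 v_2 = 0 but N^1 v_2 ≠ 0; then v_{j-1} := N · v_j for j = 2, …, 2.

Pick v_2 = (1, 0, 0)ᵀ.
Then v_1 = N · v_2 = (1, -4, 3)ᵀ.

Sanity check: (A − (2)·I) v_1 = (0, 0, 0)ᵀ = 0. ✓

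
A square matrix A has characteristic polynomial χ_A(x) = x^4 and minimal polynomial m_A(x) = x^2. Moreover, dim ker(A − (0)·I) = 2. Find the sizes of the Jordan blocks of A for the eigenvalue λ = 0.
Block sizes for λ = 0: [2, 2]

Step 1 — from the characteristic polynomial, algebraic multiplicity of λ = 0 is 4. From dim ker(A − (0)·I) = 2, there are exactly 2 Jordan blocks for λ = 0.
Step 2 — from the minimal polynomial, the factor (x − 0)^2 tells us the largest block for λ = 0 has size 2.
Step 3 — with total size 4, 2 blocks, and largest block 2, the block sizes (in nonincreasing order) are [2, 2].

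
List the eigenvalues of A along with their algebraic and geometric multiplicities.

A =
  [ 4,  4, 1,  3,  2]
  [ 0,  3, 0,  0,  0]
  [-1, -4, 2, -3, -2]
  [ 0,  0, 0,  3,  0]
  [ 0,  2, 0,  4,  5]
λ = 3: alg = 4, geom = 3; λ = 5: alg = 1, geom = 1

Step 1 — factor the characteristic polynomial to read off the algebraic multiplicities:
  χ_A(x) = (x - 5)*(x - 3)^4

Step 2 — compute geometric multiplicities via the rank-nullity identity g(λ) = n − rank(A − λI):
  rank(A − (3)·I) = 2, so dim ker(A − (3)·I) = n − 2 = 3
  rank(A − (5)·I) = 4, so dim ker(A − (5)·I) = n − 4 = 1

Summary:
  λ = 3: algebraic multiplicity = 4, geometric multiplicity = 3
  λ = 5: algebraic multiplicity = 1, geometric multiplicity = 1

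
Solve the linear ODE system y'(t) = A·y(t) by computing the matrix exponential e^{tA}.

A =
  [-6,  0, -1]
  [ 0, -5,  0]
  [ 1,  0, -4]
e^{tA} =
  [-t*exp(-5*t) + exp(-5*t), 0, -t*exp(-5*t)]
  [0, exp(-5*t), 0]
  [t*exp(-5*t), 0, t*exp(-5*t) + exp(-5*t)]

Strategy: write A = P · J · P⁻¹ where J is a Jordan canonical form, so e^{tA} = P · e^{tJ} · P⁻¹, and e^{tJ} can be computed block-by-block.

A has Jordan form
J =
  [-5,  1,  0]
  [ 0, -5,  0]
  [ 0,  0, -5]
(up to reordering of blocks).

Per-block formulas:
  For a 2×2 Jordan block J_2(-5): exp(t · J_2(-5)) = e^(-5t)·(I + t·N), where N is the 2×2 nilpotent shift.
  For a 1×1 block at λ = -5: exp(t · [-5]) = [e^(-5t)].

After assembling e^{tJ} and conjugating by P, we get:

e^{tA} =
  [-t*exp(-5*t) + exp(-5*t), 0, -t*exp(-5*t)]
  [0, exp(-5*t), 0]
  [t*exp(-5*t), 0, t*exp(-5*t) + exp(-5*t)]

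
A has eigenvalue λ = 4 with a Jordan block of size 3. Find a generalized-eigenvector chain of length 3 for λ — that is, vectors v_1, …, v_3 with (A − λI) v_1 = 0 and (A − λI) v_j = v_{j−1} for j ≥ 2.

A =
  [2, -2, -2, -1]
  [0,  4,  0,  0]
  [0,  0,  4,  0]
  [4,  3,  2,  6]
A Jordan chain for λ = 4 of length 3:
v_1 = (1, 0, 0, -2)ᵀ
v_2 = (-2, 0, 0, 3)ᵀ
v_3 = (0, 1, 0, 0)ᵀ

Let N = A − (4)·I. We want v_3 with N^3 v_3 = 0 but N^2 v_3 ≠ 0; then v_{j-1} := N · v_j for j = 3, …, 2.

Pick v_3 = (0, 1, 0, 0)ᵀ.
Then v_2 = N · v_3 = (-2, 0, 0, 3)ᵀ.
Then v_1 = N · v_2 = (1, 0, 0, -2)ᵀ.

Sanity check: (A − (4)·I) v_1 = (0, 0, 0, 0)ᵀ = 0. ✓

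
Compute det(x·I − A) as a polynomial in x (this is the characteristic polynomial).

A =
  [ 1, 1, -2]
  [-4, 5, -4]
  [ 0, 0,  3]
x^3 - 9*x^2 + 27*x - 27

Expanding det(x·I − A) (e.g. by cofactor expansion or by noting that A is similar to its Jordan form J, which has the same characteristic polynomial as A) gives
  χ_A(x) = x^3 - 9*x^2 + 27*x - 27
which factors as (x - 3)^3. The eigenvalues (with algebraic multiplicities) are λ = 3 with multiplicity 3.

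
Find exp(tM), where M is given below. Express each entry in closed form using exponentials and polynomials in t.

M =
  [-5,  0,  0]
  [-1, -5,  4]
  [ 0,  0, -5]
e^{tM} =
  [exp(-5*t), 0, 0]
  [-t*exp(-5*t), exp(-5*t), 4*t*exp(-5*t)]
  [0, 0, exp(-5*t)]

Strategy: write M = P · J · P⁻¹ where J is a Jordan canonical form, so e^{tM} = P · e^{tJ} · P⁻¹, and e^{tJ} can be computed block-by-block.

M has Jordan form
J =
  [-5,  1,  0]
  [ 0, -5,  0]
  [ 0,  0, -5]
(up to reordering of blocks).

Per-block formulas:
  For a 1×1 block at λ = -5: exp(t · [-5]) = [e^(-5t)].
  For a 2×2 Jordan block J_2(-5): exp(t · J_2(-5)) = e^(-5t)·(I + t·N), where N is the 2×2 nilpotent shift.

After assembling e^{tJ} and conjugating by P, we get:

e^{tM} =
  [exp(-5*t), 0, 0]
  [-t*exp(-5*t), exp(-5*t), 4*t*exp(-5*t)]
  [0, 0, exp(-5*t)]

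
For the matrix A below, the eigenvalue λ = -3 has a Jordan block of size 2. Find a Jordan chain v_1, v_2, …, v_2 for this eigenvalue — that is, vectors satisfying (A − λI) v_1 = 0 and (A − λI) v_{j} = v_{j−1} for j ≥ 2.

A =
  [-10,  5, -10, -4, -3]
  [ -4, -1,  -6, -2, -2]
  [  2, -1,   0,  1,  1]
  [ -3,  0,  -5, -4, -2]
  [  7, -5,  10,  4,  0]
A Jordan chain for λ = -3 of length 2:
v_1 = (-7, -4, 2, -3, 7)ᵀ
v_2 = (1, 0, 0, 0, 0)ᵀ

Let N = A − (-3)·I. We want v_2 with N^2 v_2 = 0 but N^1 v_2 ≠ 0; then v_{j-1} := N · v_j for j = 2, …, 2.

Pick v_2 = (1, 0, 0, 0, 0)ᵀ.
Then v_1 = N · v_2 = (-7, -4, 2, -3, 7)ᵀ.

Sanity check: (A − (-3)·I) v_1 = (0, 0, 0, 0, 0)ᵀ = 0. ✓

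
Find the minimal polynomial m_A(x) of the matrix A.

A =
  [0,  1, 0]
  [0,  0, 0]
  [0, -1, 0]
x^2

The characteristic polynomial is χ_A(x) = x^3, so the eigenvalues are known. The minimal polynomial is
  m_A(x) = Π_λ (x − λ)^{k_λ}
where k_λ is the size of the *largest* Jordan block for λ (equivalently, the smallest k with (A − λI)^k v = 0 for every generalised eigenvector v of λ).

  λ = 0: largest Jordan block has size 2, contributing (x − 0)^2

So m_A(x) = x^2 = x^2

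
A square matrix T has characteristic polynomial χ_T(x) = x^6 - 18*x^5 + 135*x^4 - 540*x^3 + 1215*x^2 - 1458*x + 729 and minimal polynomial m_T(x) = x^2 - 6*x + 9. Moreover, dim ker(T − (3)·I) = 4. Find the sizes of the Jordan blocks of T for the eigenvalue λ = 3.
Block sizes for λ = 3: [2, 2, 1, 1]

Step 1 — from the characteristic polynomial, algebraic multiplicity of λ = 3 is 6. From dim ker(T − (3)·I) = 4, there are exactly 4 Jordan blocks for λ = 3.
Step 2 — from the minimal polynomial, the factor (x − 3)^2 tells us the largest block for λ = 3 has size 2.
Step 3 — with total size 6, 4 blocks, and largest block 2, the block sizes (in nonincreasing order) are [2, 2, 1, 1].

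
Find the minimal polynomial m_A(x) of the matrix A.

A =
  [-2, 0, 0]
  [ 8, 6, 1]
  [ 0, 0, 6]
x^3 - 10*x^2 + 12*x + 72

The characteristic polynomial is χ_A(x) = (x - 6)^2*(x + 2), so the eigenvalues are known. The minimal polynomial is
  m_A(x) = Π_λ (x − λ)^{k_λ}
where k_λ is the size of the *largest* Jordan block for λ (equivalently, the smallest k with (A − λI)^k v = 0 for every generalised eigenvector v of λ).

  λ = -2: largest Jordan block has size 1, contributing (x + 2)
  λ = 6: largest Jordan block has size 2, contributing (x − 6)^2

So m_A(x) = (x - 6)^2*(x + 2) = x^3 - 10*x^2 + 12*x + 72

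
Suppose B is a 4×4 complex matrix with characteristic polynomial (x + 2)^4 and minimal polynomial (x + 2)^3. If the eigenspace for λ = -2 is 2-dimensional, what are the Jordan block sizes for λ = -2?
Block sizes for λ = -2: [3, 1]

Step 1 — from the characteristic polynomial, algebraic multiplicity of λ = -2 is 4. From dim ker(B − (-2)·I) = 2, there are exactly 2 Jordan blocks for λ = -2.
Step 2 — from the minimal polynomial, the factor (x + 2)^3 tells us the largest block for λ = -2 has size 3.
Step 3 — with total size 4, 2 blocks, and largest block 3, the block sizes (in nonincreasing order) are [3, 1].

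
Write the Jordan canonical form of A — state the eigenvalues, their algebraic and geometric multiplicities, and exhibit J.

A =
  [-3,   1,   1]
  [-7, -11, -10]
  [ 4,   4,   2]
J_3(-4)

The characteristic polynomial is
  det(x·I − A) = x^3 + 12*x^2 + 48*x + 64 = (x + 4)^3

Eigenvalues and multiplicities (the geometric multiplicity of λ is n − rank(A − λI), which equals the number of Jordan blocks for λ):
  λ = -4: algebraic multiplicity = 3, geometric multiplicity = 1

Determining the block sizes for each eigenvalue:
  λ = -4: one block (gm = 1), so the single block has size am = 3 → block sizes [3]

Assembling the blocks gives a Jordan form
J =
  [-4,  1,  0]
  [ 0, -4,  1]
  [ 0,  0, -4]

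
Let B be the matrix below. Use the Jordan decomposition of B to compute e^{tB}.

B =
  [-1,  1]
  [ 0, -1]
e^{tB} =
  [exp(-t), t*exp(-t)]
  [0, exp(-t)]

Strategy: write B = P · J · P⁻¹ where J is a Jordan canonical form, so e^{tB} = P · e^{tJ} · P⁻¹, and e^{tJ} can be computed block-by-block.

B has Jordan form
J =
  [-1,  1]
  [ 0, -1]
(up to reordering of blocks).

Per-block formulas:
  For a 2×2 Jordan block J_2(-1): exp(t · J_2(-1)) = e^(-1t)·(I + t·N), where N is the 2×2 nilpotent shift.

After assembling e^{tJ} and conjugating by P, we get:

e^{tB} =
  [exp(-t), t*exp(-t)]
  [0, exp(-t)]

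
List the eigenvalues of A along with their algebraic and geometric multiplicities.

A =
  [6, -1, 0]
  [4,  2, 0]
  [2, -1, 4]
λ = 4: alg = 3, geom = 2

Step 1 — factor the characteristic polynomial to read off the algebraic multiplicities:
  χ_A(x) = (x - 4)^3

Step 2 — compute geometric multiplicities via the rank-nullity identity g(λ) = n − rank(A − λI):
  rank(A − (4)·I) = 1, so dim ker(A − (4)·I) = n − 1 = 2

Summary:
  λ = 4: algebraic multiplicity = 3, geometric multiplicity = 2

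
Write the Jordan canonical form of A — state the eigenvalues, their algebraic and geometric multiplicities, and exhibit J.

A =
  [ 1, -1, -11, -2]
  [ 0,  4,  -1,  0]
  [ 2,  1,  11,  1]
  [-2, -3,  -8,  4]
J_3(5) ⊕ J_1(5)

The characteristic polynomial is
  det(x·I − A) = x^4 - 20*x^3 + 150*x^2 - 500*x + 625 = (x - 5)^4

Eigenvalues and multiplicities (the geometric multiplicity of λ is n − rank(A − λI), which equals the number of Jordan blocks for λ):
  λ = 5: algebraic multiplicity = 4, geometric multiplicity = 2

Determining the block sizes for each eigenvalue:
  λ = 5: with am = 4 and gm = 2, the partition is not yet determined (e.g. several partitions of 4 into 2 parts exist). Let N = A − (5)·I. Computing rank(N^1) = 2, rank(N^2) = 1, rank(N^3) = 0; the number of blocks of size ≥ j is rank(N^{j−1}) − rank(N^j), giving [2, 1, 1]. So we have 1 block(s) of size 3, 1 block(s) of size 1 → block sizes [3, 1]

Assembling the blocks gives a Jordan form
J =
  [5, 1, 0, 0]
  [0, 5, 1, 0]
  [0, 0, 5, 0]
  [0, 0, 0, 5]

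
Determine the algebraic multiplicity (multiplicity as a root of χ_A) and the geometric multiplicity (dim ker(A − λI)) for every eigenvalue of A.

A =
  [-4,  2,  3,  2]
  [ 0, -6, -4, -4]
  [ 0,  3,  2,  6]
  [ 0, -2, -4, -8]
λ = -4: alg = 4, geom = 2

Step 1 — factor the characteristic polynomial to read off the algebraic multiplicities:
  χ_A(x) = (x + 4)^4

Step 2 — compute geometric multiplicities via the rank-nullity identity g(λ) = n − rank(A − λI):
  rank(A − (-4)·I) = 2, so dim ker(A − (-4)·I) = n − 2 = 2

Summary:
  λ = -4: algebraic multiplicity = 4, geometric multiplicity = 2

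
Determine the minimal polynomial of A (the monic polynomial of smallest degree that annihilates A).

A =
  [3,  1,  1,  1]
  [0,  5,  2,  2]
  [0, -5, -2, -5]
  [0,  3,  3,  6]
x^2 - 6*x + 9

The characteristic polynomial is χ_A(x) = (x - 3)^4, so the eigenvalues are known. The minimal polynomial is
  m_A(x) = Π_λ (x − λ)^{k_λ}
where k_λ is the size of the *largest* Jordan block for λ (equivalently, the smallest k with (A − λI)^k v = 0 for every generalised eigenvector v of λ).

  λ = 3: largest Jordan block has size 2, contributing (x − 3)^2

So m_A(x) = (x - 3)^2 = x^2 - 6*x + 9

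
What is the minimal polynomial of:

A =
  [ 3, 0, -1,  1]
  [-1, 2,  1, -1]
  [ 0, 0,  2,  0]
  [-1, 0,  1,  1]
x^2 - 4*x + 4

The characteristic polynomial is χ_A(x) = (x - 2)^4, so the eigenvalues are known. The minimal polynomial is
  m_A(x) = Π_λ (x − λ)^{k_λ}
where k_λ is the size of the *largest* Jordan block for λ (equivalently, the smallest k with (A − λI)^k v = 0 for every generalised eigenvector v of λ).

  λ = 2: largest Jordan block has size 2, contributing (x − 2)^2

So m_A(x) = (x - 2)^2 = x^2 - 4*x + 4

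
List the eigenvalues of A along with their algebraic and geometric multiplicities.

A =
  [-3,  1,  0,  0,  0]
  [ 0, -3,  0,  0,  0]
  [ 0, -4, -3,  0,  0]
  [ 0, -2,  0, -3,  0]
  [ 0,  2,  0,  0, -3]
λ = -3: alg = 5, geom = 4

Step 1 — factor the characteristic polynomial to read off the algebraic multiplicities:
  χ_A(x) = (x + 3)^5

Step 2 — compute geometric multiplicities via the rank-nullity identity g(λ) = n − rank(A − λI):
  rank(A − (-3)·I) = 1, so dim ker(A − (-3)·I) = n − 1 = 4

Summary:
  λ = -3: algebraic multiplicity = 5, geometric multiplicity = 4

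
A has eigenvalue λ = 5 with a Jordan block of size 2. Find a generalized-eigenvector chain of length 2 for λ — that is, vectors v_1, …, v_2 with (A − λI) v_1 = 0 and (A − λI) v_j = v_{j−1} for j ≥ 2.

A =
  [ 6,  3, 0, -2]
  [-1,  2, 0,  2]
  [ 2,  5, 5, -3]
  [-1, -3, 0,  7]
A Jordan chain for λ = 5 of length 2:
v_1 = (1, -1, 2, -1)ᵀ
v_2 = (1, 0, 0, 0)ᵀ

Let N = A − (5)·I. We want v_2 with N^2 v_2 = 0 but N^1 v_2 ≠ 0; then v_{j-1} := N · v_j for j = 2, …, 2.

Pick v_2 = (1, 0, 0, 0)ᵀ.
Then v_1 = N · v_2 = (1, -1, 2, -1)ᵀ.

Sanity check: (A − (5)·I) v_1 = (0, 0, 0, 0)ᵀ = 0. ✓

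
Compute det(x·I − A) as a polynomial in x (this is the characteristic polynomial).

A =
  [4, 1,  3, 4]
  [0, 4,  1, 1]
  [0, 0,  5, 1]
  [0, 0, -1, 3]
x^4 - 16*x^3 + 96*x^2 - 256*x + 256

Expanding det(x·I − A) (e.g. by cofactor expansion or by noting that A is similar to its Jordan form J, which has the same characteristic polynomial as A) gives
  χ_A(x) = x^4 - 16*x^3 + 96*x^2 - 256*x + 256
which factors as (x - 4)^4. The eigenvalues (with algebraic multiplicities) are λ = 4 with multiplicity 4.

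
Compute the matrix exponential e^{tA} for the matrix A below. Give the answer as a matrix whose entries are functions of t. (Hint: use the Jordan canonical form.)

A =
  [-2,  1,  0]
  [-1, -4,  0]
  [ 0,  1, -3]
e^{tA} =
  [t*exp(-3*t) + exp(-3*t), t*exp(-3*t), 0]
  [-t*exp(-3*t), -t*exp(-3*t) + exp(-3*t), 0]
  [-t^2*exp(-3*t)/2, -t^2*exp(-3*t)/2 + t*exp(-3*t), exp(-3*t)]

Strategy: write A = P · J · P⁻¹ where J is a Jordan canonical form, so e^{tA} = P · e^{tJ} · P⁻¹, and e^{tJ} can be computed block-by-block.

A has Jordan form
J =
  [-3,  1,  0]
  [ 0, -3,  1]
  [ 0,  0, -3]
(up to reordering of blocks).

Per-block formulas:
  For a 3×3 Jordan block J_3(-3): exp(t · J_3(-3)) = e^(-3t)·(I + t·N + (t^2/2)·N^2), where N is the 3×3 nilpotent shift.

After assembling e^{tJ} and conjugating by P, we get:

e^{tA} =
  [t*exp(-3*t) + exp(-3*t), t*exp(-3*t), 0]
  [-t*exp(-3*t), -t*exp(-3*t) + exp(-3*t), 0]
  [-t^2*exp(-3*t)/2, -t^2*exp(-3*t)/2 + t*exp(-3*t), exp(-3*t)]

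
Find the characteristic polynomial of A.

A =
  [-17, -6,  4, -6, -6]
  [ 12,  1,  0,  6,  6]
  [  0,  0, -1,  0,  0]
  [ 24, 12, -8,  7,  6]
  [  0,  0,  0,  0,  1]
x^5 + 9*x^4 + 14*x^3 - 34*x^2 - 15*x + 25

Expanding det(x·I − A) (e.g. by cofactor expansion or by noting that A is similar to its Jordan form J, which has the same characteristic polynomial as A) gives
  χ_A(x) = x^5 + 9*x^4 + 14*x^3 - 34*x^2 - 15*x + 25
which factors as (x - 1)^2*(x + 1)*(x + 5)^2. The eigenvalues (with algebraic multiplicities) are λ = -5 with multiplicity 2, λ = -1 with multiplicity 1, λ = 1 with multiplicity 2.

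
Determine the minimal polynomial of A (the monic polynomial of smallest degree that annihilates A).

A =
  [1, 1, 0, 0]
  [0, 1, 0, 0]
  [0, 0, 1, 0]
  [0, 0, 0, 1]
x^2 - 2*x + 1

The characteristic polynomial is χ_A(x) = (x - 1)^4, so the eigenvalues are known. The minimal polynomial is
  m_A(x) = Π_λ (x − λ)^{k_λ}
where k_λ is the size of the *largest* Jordan block for λ (equivalently, the smallest k with (A − λI)^k v = 0 for every generalised eigenvector v of λ).

  λ = 1: largest Jordan block has size 2, contributing (x − 1)^2

So m_A(x) = (x - 1)^2 = x^2 - 2*x + 1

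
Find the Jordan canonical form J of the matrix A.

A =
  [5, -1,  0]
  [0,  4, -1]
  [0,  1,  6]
J_3(5)

The characteristic polynomial is
  det(x·I − A) = x^3 - 15*x^2 + 75*x - 125 = (x - 5)^3

Eigenvalues and multiplicities (the geometric multiplicity of λ is n − rank(A − λI), which equals the number of Jordan blocks for λ):
  λ = 5: algebraic multiplicity = 3, geometric multiplicity = 1

Determining the block sizes for each eigenvalue:
  λ = 5: one block (gm = 1), so the single block has size am = 3 → block sizes [3]

Assembling the blocks gives a Jordan form
J =
  [5, 1, 0]
  [0, 5, 1]
  [0, 0, 5]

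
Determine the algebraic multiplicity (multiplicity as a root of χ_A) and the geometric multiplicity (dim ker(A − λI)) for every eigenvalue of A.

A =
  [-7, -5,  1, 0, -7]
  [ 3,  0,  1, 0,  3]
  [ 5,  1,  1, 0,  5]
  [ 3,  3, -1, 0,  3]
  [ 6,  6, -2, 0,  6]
λ = 0: alg = 5, geom = 3

Step 1 — factor the characteristic polynomial to read off the algebraic multiplicities:
  χ_A(x) = x^5

Step 2 — compute geometric multiplicities via the rank-nullity identity g(λ) = n − rank(A − λI):
  rank(A − (0)·I) = 2, so dim ker(A − (0)·I) = n − 2 = 3

Summary:
  λ = 0: algebraic multiplicity = 5, geometric multiplicity = 3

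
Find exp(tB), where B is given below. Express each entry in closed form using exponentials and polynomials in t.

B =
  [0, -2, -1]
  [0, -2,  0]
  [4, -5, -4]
e^{tB} =
  [2*t*exp(-2*t) + exp(-2*t), t^2*exp(-2*t)/2 - 2*t*exp(-2*t), -t*exp(-2*t)]
  [0, exp(-2*t), 0]
  [4*t*exp(-2*t), t^2*exp(-2*t) - 5*t*exp(-2*t), -2*t*exp(-2*t) + exp(-2*t)]

Strategy: write B = P · J · P⁻¹ where J is a Jordan canonical form, so e^{tB} = P · e^{tJ} · P⁻¹, and e^{tJ} can be computed block-by-block.

B has Jordan form
J =
  [-2,  1,  0]
  [ 0, -2,  1]
  [ 0,  0, -2]
(up to reordering of blocks).

Per-block formulas:
  For a 3×3 Jordan block J_3(-2): exp(t · J_3(-2)) = e^(-2t)·(I + t·N + (t^2/2)·N^2), where N is the 3×3 nilpotent shift.

After assembling e^{tJ} and conjugating by P, we get:

e^{tB} =
  [2*t*exp(-2*t) + exp(-2*t), t^2*exp(-2*t)/2 - 2*t*exp(-2*t), -t*exp(-2*t)]
  [0, exp(-2*t), 0]
  [4*t*exp(-2*t), t^2*exp(-2*t) - 5*t*exp(-2*t), -2*t*exp(-2*t) + exp(-2*t)]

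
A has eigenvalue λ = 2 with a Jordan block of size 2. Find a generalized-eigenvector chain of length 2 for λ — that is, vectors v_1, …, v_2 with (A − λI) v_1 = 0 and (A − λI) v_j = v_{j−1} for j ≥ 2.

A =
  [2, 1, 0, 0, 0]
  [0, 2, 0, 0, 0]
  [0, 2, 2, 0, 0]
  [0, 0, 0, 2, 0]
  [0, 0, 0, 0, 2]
A Jordan chain for λ = 2 of length 2:
v_1 = (1, 0, 2, 0, 0)ᵀ
v_2 = (0, 1, 0, 0, 0)ᵀ

Let N = A − (2)·I. We want v_2 with N^2 v_2 = 0 but N^1 v_2 ≠ 0; then v_{j-1} := N · v_j for j = 2, …, 2.

Pick v_2 = (0, 1, 0, 0, 0)ᵀ.
Then v_1 = N · v_2 = (1, 0, 2, 0, 0)ᵀ.

Sanity check: (A − (2)·I) v_1 = (0, 0, 0, 0, 0)ᵀ = 0. ✓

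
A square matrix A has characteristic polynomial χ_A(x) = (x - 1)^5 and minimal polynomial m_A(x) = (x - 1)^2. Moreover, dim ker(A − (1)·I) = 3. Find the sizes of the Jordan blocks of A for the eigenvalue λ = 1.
Block sizes for λ = 1: [2, 2, 1]

Step 1 — from the characteristic polynomial, algebraic multiplicity of λ = 1 is 5. From dim ker(A − (1)·I) = 3, there are exactly 3 Jordan blocks for λ = 1.
Step 2 — from the minimal polynomial, the factor (x − 1)^2 tells us the largest block for λ = 1 has size 2.
Step 3 — with total size 5, 3 blocks, and largest block 2, the block sizes (in nonincreasing order) are [2, 2, 1].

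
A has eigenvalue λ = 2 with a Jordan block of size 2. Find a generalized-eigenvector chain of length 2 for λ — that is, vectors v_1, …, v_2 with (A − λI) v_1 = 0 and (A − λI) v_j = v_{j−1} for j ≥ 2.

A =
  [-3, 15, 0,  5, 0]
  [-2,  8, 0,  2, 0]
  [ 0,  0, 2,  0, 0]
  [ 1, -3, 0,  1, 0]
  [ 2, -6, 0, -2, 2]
A Jordan chain for λ = 2 of length 2:
v_1 = (-5, -2, 0, 1, 2)ᵀ
v_2 = (1, 0, 0, 0, 0)ᵀ

Let N = A − (2)·I. We want v_2 with N^2 v_2 = 0 but N^1 v_2 ≠ 0; then v_{j-1} := N · v_j for j = 2, …, 2.

Pick v_2 = (1, 0, 0, 0, 0)ᵀ.
Then v_1 = N · v_2 = (-5, -2, 0, 1, 2)ᵀ.

Sanity check: (A − (2)·I) v_1 = (0, 0, 0, 0, 0)ᵀ = 0. ✓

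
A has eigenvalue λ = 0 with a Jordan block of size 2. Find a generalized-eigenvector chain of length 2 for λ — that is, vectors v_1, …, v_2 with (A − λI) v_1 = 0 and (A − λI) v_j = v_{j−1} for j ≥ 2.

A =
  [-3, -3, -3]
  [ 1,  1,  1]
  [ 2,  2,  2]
A Jordan chain for λ = 0 of length 2:
v_1 = (-3, 1, 2)ᵀ
v_2 = (1, 0, 0)ᵀ

Let N = A − (0)·I. We want v_2 with N^2 v_2 = 0 but N^1 v_2 ≠ 0; then v_{j-1} := N · v_j for j = 2, …, 2.

Pick v_2 = (1, 0, 0)ᵀ.
Then v_1 = N · v_2 = (-3, 1, 2)ᵀ.

Sanity check: (A − (0)·I) v_1 = (0, 0, 0)ᵀ = 0. ✓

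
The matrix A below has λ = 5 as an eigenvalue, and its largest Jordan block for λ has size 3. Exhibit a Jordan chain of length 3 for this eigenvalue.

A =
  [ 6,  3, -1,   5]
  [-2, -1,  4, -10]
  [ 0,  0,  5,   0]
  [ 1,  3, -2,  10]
A Jordan chain for λ = 5 of length 3:
v_1 = (1, -2, 0, 1)ᵀ
v_2 = (-1, 4, 0, -2)ᵀ
v_3 = (0, 0, 1, 0)ᵀ

Let N = A − (5)·I. We want v_3 with N^3 v_3 = 0 but N^2 v_3 ≠ 0; then v_{j-1} := N · v_j for j = 3, …, 2.

Pick v_3 = (0, 0, 1, 0)ᵀ.
Then v_2 = N · v_3 = (-1, 4, 0, -2)ᵀ.
Then v_1 = N · v_2 = (1, -2, 0, 1)ᵀ.

Sanity check: (A − (5)·I) v_1 = (0, 0, 0, 0)ᵀ = 0. ✓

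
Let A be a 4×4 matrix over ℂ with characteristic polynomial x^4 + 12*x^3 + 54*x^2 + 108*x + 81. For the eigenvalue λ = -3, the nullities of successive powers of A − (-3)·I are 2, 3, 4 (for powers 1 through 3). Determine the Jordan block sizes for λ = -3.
Block sizes for λ = -3: [3, 1]

From the dimensions of kernels of powers, the number of Jordan blocks of size at least j is d_j − d_{j−1} where d_j = dim ker(N^j) (with d_0 = 0). Computing the differences gives [2, 1, 1].
The number of blocks of size exactly k is (#blocks of size ≥ k) − (#blocks of size ≥ k + 1), so the partition is: 1 block(s) of size 1, 1 block(s) of size 3.
In nonincreasing order the block sizes are [3, 1].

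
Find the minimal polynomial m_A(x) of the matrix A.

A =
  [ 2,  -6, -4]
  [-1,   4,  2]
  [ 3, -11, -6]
x^3

The characteristic polynomial is χ_A(x) = x^3, so the eigenvalues are known. The minimal polynomial is
  m_A(x) = Π_λ (x − λ)^{k_λ}
where k_λ is the size of the *largest* Jordan block for λ (equivalently, the smallest k with (A − λI)^k v = 0 for every generalised eigenvector v of λ).

  λ = 0: largest Jordan block has size 3, contributing (x − 0)^3

So m_A(x) = x^3 = x^3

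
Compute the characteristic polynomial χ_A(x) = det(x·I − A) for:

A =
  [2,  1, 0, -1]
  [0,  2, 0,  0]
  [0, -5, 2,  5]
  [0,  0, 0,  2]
x^4 - 8*x^3 + 24*x^2 - 32*x + 16

Expanding det(x·I − A) (e.g. by cofactor expansion or by noting that A is similar to its Jordan form J, which has the same characteristic polynomial as A) gives
  χ_A(x) = x^4 - 8*x^3 + 24*x^2 - 32*x + 16
which factors as (x - 2)^4. The eigenvalues (with algebraic multiplicities) are λ = 2 with multiplicity 4.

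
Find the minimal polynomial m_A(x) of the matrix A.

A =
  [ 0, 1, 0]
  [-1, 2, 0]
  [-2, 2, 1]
x^2 - 2*x + 1

The characteristic polynomial is χ_A(x) = (x - 1)^3, so the eigenvalues are known. The minimal polynomial is
  m_A(x) = Π_λ (x − λ)^{k_λ}
where k_λ is the size of the *largest* Jordan block for λ (equivalently, the smallest k with (A − λI)^k v = 0 for every generalised eigenvector v of λ).

  λ = 1: largest Jordan block has size 2, contributing (x − 1)^2

So m_A(x) = (x - 1)^2 = x^2 - 2*x + 1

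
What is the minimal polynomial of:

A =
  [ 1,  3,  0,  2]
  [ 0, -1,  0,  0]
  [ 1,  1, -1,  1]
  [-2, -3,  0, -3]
x^2 + 2*x + 1

The characteristic polynomial is χ_A(x) = (x + 1)^4, so the eigenvalues are known. The minimal polynomial is
  m_A(x) = Π_λ (x − λ)^{k_λ}
where k_λ is the size of the *largest* Jordan block for λ (equivalently, the smallest k with (A − λI)^k v = 0 for every generalised eigenvector v of λ).

  λ = -1: largest Jordan block has size 2, contributing (x + 1)^2

So m_A(x) = (x + 1)^2 = x^2 + 2*x + 1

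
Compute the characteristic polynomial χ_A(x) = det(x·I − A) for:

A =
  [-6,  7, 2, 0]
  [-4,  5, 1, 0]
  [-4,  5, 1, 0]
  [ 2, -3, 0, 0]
x^4

Expanding det(x·I − A) (e.g. by cofactor expansion or by noting that A is similar to its Jordan form J, which has the same characteristic polynomial as A) gives
  χ_A(x) = x^4
which factors as x^4. The eigenvalues (with algebraic multiplicities) are λ = 0 with multiplicity 4.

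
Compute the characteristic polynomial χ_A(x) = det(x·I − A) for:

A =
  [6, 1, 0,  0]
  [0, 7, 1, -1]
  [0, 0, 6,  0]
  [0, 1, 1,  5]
x^4 - 24*x^3 + 216*x^2 - 864*x + 1296

Expanding det(x·I − A) (e.g. by cofactor expansion or by noting that A is similar to its Jordan form J, which has the same characteristic polynomial as A) gives
  χ_A(x) = x^4 - 24*x^3 + 216*x^2 - 864*x + 1296
which factors as (x - 6)^4. The eigenvalues (with algebraic multiplicities) are λ = 6 with multiplicity 4.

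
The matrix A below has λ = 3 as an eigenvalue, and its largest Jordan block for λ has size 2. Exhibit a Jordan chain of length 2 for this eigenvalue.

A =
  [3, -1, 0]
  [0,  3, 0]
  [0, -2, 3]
A Jordan chain for λ = 3 of length 2:
v_1 = (-1, 0, -2)ᵀ
v_2 = (0, 1, 0)ᵀ

Let N = A − (3)·I. We want v_2 with N^2 v_2 = 0 but N^1 v_2 ≠ 0; then v_{j-1} := N · v_j for j = 2, …, 2.

Pick v_2 = (0, 1, 0)ᵀ.
Then v_1 = N · v_2 = (-1, 0, -2)ᵀ.

Sanity check: (A − (3)·I) v_1 = (0, 0, 0)ᵀ = 0. ✓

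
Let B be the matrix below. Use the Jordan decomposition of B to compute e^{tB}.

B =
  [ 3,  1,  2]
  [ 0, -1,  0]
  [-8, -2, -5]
e^{tB} =
  [4*t*exp(-t) + exp(-t), t*exp(-t), 2*t*exp(-t)]
  [0, exp(-t), 0]
  [-8*t*exp(-t), -2*t*exp(-t), -4*t*exp(-t) + exp(-t)]

Strategy: write B = P · J · P⁻¹ where J is a Jordan canonical form, so e^{tB} = P · e^{tJ} · P⁻¹, and e^{tJ} can be computed block-by-block.

B has Jordan form
J =
  [-1,  1,  0]
  [ 0, -1,  0]
  [ 0,  0, -1]
(up to reordering of blocks).

Per-block formulas:
  For a 2×2 Jordan block J_2(-1): exp(t · J_2(-1)) = e^(-1t)·(I + t·N), where N is the 2×2 nilpotent shift.
  For a 1×1 block at λ = -1: exp(t · [-1]) = [e^(-1t)].

After assembling e^{tJ} and conjugating by P, we get:

e^{tB} =
  [4*t*exp(-t) + exp(-t), t*exp(-t), 2*t*exp(-t)]
  [0, exp(-t), 0]
  [-8*t*exp(-t), -2*t*exp(-t), -4*t*exp(-t) + exp(-t)]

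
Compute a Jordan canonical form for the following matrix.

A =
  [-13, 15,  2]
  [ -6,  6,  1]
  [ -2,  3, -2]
J_3(-3)

The characteristic polynomial is
  det(x·I − A) = x^3 + 9*x^2 + 27*x + 27 = (x + 3)^3

Eigenvalues and multiplicities (the geometric multiplicity of λ is n − rank(A − λI), which equals the number of Jordan blocks for λ):
  λ = -3: algebraic multiplicity = 3, geometric multiplicity = 1

Determining the block sizes for each eigenvalue:
  λ = -3: one block (gm = 1), so the single block has size am = 3 → block sizes [3]

Assembling the blocks gives a Jordan form
J =
  [-3,  1,  0]
  [ 0, -3,  1]
  [ 0,  0, -3]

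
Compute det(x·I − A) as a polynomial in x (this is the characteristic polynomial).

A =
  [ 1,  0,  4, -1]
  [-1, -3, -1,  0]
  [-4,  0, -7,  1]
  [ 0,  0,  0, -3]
x^4 + 12*x^3 + 54*x^2 + 108*x + 81

Expanding det(x·I − A) (e.g. by cofactor expansion or by noting that A is similar to its Jordan form J, which has the same characteristic polynomial as A) gives
  χ_A(x) = x^4 + 12*x^3 + 54*x^2 + 108*x + 81
which factors as (x + 3)^4. The eigenvalues (with algebraic multiplicities) are λ = -3 with multiplicity 4.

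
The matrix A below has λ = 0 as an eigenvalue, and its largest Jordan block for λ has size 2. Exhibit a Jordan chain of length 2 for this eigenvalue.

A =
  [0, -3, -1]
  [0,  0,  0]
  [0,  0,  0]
A Jordan chain for λ = 0 of length 2:
v_1 = (-3, 0, 0)ᵀ
v_2 = (0, 1, 0)ᵀ

Let N = A − (0)·I. We want v_2 with N^2 v_2 = 0 but N^1 v_2 ≠ 0; then v_{j-1} := N · v_j for j = 2, …, 2.

Pick v_2 = (0, 1, 0)ᵀ.
Then v_1 = N · v_2 = (-3, 0, 0)ᵀ.

Sanity check: (A − (0)·I) v_1 = (0, 0, 0)ᵀ = 0. ✓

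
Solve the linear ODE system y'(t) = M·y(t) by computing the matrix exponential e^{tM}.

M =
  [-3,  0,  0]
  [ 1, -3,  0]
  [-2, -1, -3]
e^{tM} =
  [exp(-3*t), 0, 0]
  [t*exp(-3*t), exp(-3*t), 0]
  [-t^2*exp(-3*t)/2 - 2*t*exp(-3*t), -t*exp(-3*t), exp(-3*t)]

Strategy: write M = P · J · P⁻¹ where J is a Jordan canonical form, so e^{tM} = P · e^{tJ} · P⁻¹, and e^{tJ} can be computed block-by-block.

M has Jordan form
J =
  [-3,  1,  0]
  [ 0, -3,  1]
  [ 0,  0, -3]
(up to reordering of blocks).

Per-block formulas:
  For a 3×3 Jordan block J_3(-3): exp(t · J_3(-3)) = e^(-3t)·(I + t·N + (t^2/2)·N^2), where N is the 3×3 nilpotent shift.

After assembling e^{tJ} and conjugating by P, we get:

e^{tM} =
  [exp(-3*t), 0, 0]
  [t*exp(-3*t), exp(-3*t), 0]
  [-t^2*exp(-3*t)/2 - 2*t*exp(-3*t), -t*exp(-3*t), exp(-3*t)]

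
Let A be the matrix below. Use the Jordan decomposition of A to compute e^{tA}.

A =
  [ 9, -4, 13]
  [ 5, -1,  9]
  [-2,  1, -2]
e^{tA} =
  [3*t^2*exp(2*t)/2 + 7*t*exp(2*t) + exp(2*t), -3*t^2*exp(2*t)/2 - 4*t*exp(2*t), 3*t^2*exp(2*t)/2 + 13*t*exp(2*t)]
  [t^2*exp(2*t) + 5*t*exp(2*t), -t^2*exp(2*t) - 3*t*exp(2*t) + exp(2*t), t^2*exp(2*t) + 9*t*exp(2*t)]
  [-t^2*exp(2*t)/2 - 2*t*exp(2*t), t^2*exp(2*t)/2 + t*exp(2*t), -t^2*exp(2*t)/2 - 4*t*exp(2*t) + exp(2*t)]

Strategy: write A = P · J · P⁻¹ where J is a Jordan canonical form, so e^{tA} = P · e^{tJ} · P⁻¹, and e^{tJ} can be computed block-by-block.

A has Jordan form
J =
  [2, 1, 0]
  [0, 2, 1]
  [0, 0, 2]
(up to reordering of blocks).

Per-block formulas:
  For a 3×3 Jordan block J_3(2): exp(t · J_3(2)) = e^(2t)·(I + t·N + (t^2/2)·N^2), where N is the 3×3 nilpotent shift.

After assembling e^{tJ} and conjugating by P, we get:

e^{tA} =
  [3*t^2*exp(2*t)/2 + 7*t*exp(2*t) + exp(2*t), -3*t^2*exp(2*t)/2 - 4*t*exp(2*t), 3*t^2*exp(2*t)/2 + 13*t*exp(2*t)]
  [t^2*exp(2*t) + 5*t*exp(2*t), -t^2*exp(2*t) - 3*t*exp(2*t) + exp(2*t), t^2*exp(2*t) + 9*t*exp(2*t)]
  [-t^2*exp(2*t)/2 - 2*t*exp(2*t), t^2*exp(2*t)/2 + t*exp(2*t), -t^2*exp(2*t)/2 - 4*t*exp(2*t) + exp(2*t)]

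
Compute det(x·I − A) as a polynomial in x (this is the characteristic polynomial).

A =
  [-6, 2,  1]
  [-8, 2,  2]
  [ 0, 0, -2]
x^3 + 6*x^2 + 12*x + 8

Expanding det(x·I − A) (e.g. by cofactor expansion or by noting that A is similar to its Jordan form J, which has the same characteristic polynomial as A) gives
  χ_A(x) = x^3 + 6*x^2 + 12*x + 8
which factors as (x + 2)^3. The eigenvalues (with algebraic multiplicities) are λ = -2 with multiplicity 3.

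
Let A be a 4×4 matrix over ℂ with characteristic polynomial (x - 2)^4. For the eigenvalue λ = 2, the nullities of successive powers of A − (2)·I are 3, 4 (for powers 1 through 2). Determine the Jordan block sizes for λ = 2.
Block sizes for λ = 2: [2, 1, 1]

From the dimensions of kernels of powers, the number of Jordan blocks of size at least j is d_j − d_{j−1} where d_j = dim ker(N^j) (with d_0 = 0). Computing the differences gives [3, 1].
The number of blocks of size exactly k is (#blocks of size ≥ k) − (#blocks of size ≥ k + 1), so the partition is: 2 block(s) of size 1, 1 block(s) of size 2.
In nonincreasing order the block sizes are [2, 1, 1].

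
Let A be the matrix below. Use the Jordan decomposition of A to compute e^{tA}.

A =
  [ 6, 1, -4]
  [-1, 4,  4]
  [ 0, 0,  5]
e^{tA} =
  [t*exp(5*t) + exp(5*t), t*exp(5*t), -4*t*exp(5*t)]
  [-t*exp(5*t), -t*exp(5*t) + exp(5*t), 4*t*exp(5*t)]
  [0, 0, exp(5*t)]

Strategy: write A = P · J · P⁻¹ where J is a Jordan canonical form, so e^{tA} = P · e^{tJ} · P⁻¹, and e^{tJ} can be computed block-by-block.

A has Jordan form
J =
  [5, 1, 0]
  [0, 5, 0]
  [0, 0, 5]
(up to reordering of blocks).

Per-block formulas:
  For a 1×1 block at λ = 5: exp(t · [5]) = [e^(5t)].
  For a 2×2 Jordan block J_2(5): exp(t · J_2(5)) = e^(5t)·(I + t·N), where N is the 2×2 nilpotent shift.

After assembling e^{tJ} and conjugating by P, we get:

e^{tA} =
  [t*exp(5*t) + exp(5*t), t*exp(5*t), -4*t*exp(5*t)]
  [-t*exp(5*t), -t*exp(5*t) + exp(5*t), 4*t*exp(5*t)]
  [0, 0, exp(5*t)]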